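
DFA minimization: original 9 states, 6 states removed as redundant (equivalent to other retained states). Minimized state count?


Original DFA: 9 states
Redundant states removed: 6
Minimized states = original - removed
= 9 - 6
= 3

3


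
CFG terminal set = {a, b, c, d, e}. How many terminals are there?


Terminal symbols: a, b, c, d, e
Counting each: a (#1), b (#2), c (#3), d (#4), e (#5)
Total = 5

5


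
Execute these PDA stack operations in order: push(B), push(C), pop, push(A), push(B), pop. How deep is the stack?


Tracing stack operations:
  push(B) -> stack = [B], depth=1
  push(C) -> stack = [B,C], depth=2
  pop -> removed C, stack = [B], depth=1
  push(A) -> stack = [B,A], depth=2
  push(B) -> stack = [B,A,B], depth=3
  pop -> removed B, stack = [B,A], depth=2
Final depth = 2

2


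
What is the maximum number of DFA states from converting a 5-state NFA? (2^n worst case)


NFA has 5 states
Subset construction: each DFA state = subset of NFA states
Maximum subsets = 2^5
2^5 = 32

32


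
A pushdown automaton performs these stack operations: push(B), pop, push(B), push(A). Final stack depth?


Tracing stack operations:
  push(B) -> stack = [B], depth=1
  pop -> removed B, stack = [], depth=0
  push(B) -> stack = [B], depth=1
  push(A) -> stack = [B,A], depth=2
Final depth = 2

2


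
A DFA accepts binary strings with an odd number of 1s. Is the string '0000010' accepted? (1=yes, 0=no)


DFA has 2 states: q_even (start, accept=no) and q_odd
Processing string '0000010' character by character:
  Position 0: read '0', 1-count=0 -> q_even (no change)
  Position 1: read '0', 1-count=0 -> q_even (no change)
  Position 2: read '0', 1-count=0 -> q_even (no change)
  Position 3: read '0', 1-count=0 -> q_even (no change)
  Position 4: read '0', 1-count=0 -> q_even (no change)
  Position 5: read '1', 1-count=1 -> q_odd
  Position 6: read '0', 1-count=1 -> q_odd (no change)
Final state: q_odd, total 1s = 1 (odd); the DFA requires an odd count -> accept

1


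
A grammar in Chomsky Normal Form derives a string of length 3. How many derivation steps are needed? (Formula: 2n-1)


Chomsky Normal Form derivation:
String length n = 3
Each step either:
  - Splits a nonterminal into two (n-1 such steps)
  - Converts a nonterminal to terminal (n such steps)
Total = (n-1) + n = 2n - 1
= 2(3) - 1
= 6 - 1
= 5

5


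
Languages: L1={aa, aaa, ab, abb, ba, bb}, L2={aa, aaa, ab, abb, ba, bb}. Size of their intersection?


L1 = {aa, aaa, ab, abb, ba, bb}
L2 = {aa, aaa, ab, abb, ba, bb}
Checking each string in L1 against L2:
  'aa': in L2? Yes
  'aaa': in L2? Yes
  'ab': in L2? Yes
  'abb': in L2? Yes
  'ba': in L2? Yes
  'bb': in L2? Yes
Intersection = {aa, aaa, ab, abb, ba, bb}
|L1 ∩ L2| = 6

6


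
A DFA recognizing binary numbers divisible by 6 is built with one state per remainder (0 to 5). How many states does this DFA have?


Divisibility by 6 is tracked via the remainder mod 6: 0, 1, ..., 5
The construction assigns one state to each remainder
Number of remainders = 6

6


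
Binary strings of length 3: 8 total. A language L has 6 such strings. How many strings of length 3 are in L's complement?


Alphabet: {0,1}
String length: 3
Total strings of length 3 = 2^3 = 8
Strings in L = 6
Complement = total - |L|
= 8 - 6
= 2

2


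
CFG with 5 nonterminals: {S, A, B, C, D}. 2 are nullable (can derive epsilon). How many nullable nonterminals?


Nonterminals: {S, A, B, C, D}
A nonterminal is nullable if it can derive epsilon
Counting nullable nonterminals: 2
Total nullable = 2

2


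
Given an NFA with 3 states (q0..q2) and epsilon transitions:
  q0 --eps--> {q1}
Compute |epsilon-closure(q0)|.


Starting from q0
Initialize closure = {q0}
Follow epsilon from q0 -> add q1
Final closure: {q0, q1}
Size = 2

2


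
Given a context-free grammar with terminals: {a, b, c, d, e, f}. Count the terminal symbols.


Terminal symbols: a, b, c, d, e, f
Counting each: a (#1), b (#2), c (#3), d (#4), e (#5), f (#6)
Total = 6

6


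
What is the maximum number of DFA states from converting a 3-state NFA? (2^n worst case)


NFA has 3 states
Subset construction: each DFA state = subset of NFA states
Maximum subsets = 2^3
2^3 = 8

8


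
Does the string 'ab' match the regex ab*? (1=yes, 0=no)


Pattern: ab*
String: 'ab'
Pattern requires: exactly one 'a' followed by zero or more 'b's
First char is 'a' -> OK
Rest 'b': all b's? Yes
Result: 1

1


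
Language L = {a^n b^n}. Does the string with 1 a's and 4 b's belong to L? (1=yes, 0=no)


Language requires equal numbers of a's and b's
PDA pushes for each 'a', pops for each 'b'
Number of a's = 1
Number of b's = 4
1 != 4 -> Reject

0


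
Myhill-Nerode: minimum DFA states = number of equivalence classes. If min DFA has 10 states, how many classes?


Myhill-Nerode theorem:
Number of equivalence classes = number of states in minimal DFA
Minimal DFA states = 10
Therefore equivalence classes = 10

10


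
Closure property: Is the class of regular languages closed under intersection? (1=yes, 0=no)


Regular languages are closed under all standard operations:
- Union: Yes (product construction)
- Intersection: Yes (product construction)
- Complement: Yes (swap accept/reject)
- Concatenation: Yes (NFA construction)
Operation: intersection -> Closed

1


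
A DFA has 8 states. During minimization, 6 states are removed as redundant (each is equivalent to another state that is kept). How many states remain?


Original DFA: 8 states
Redundant states removed: 6
Minimized states = original - removed
= 8 - 6
= 2

2


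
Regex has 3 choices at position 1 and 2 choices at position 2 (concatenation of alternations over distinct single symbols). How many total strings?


First group: 3 alternatives
Second group: 2 alternatives
Concatenation: each choice from group 1 pairs with each from group 2
Total = 3 x 2 = 6

6


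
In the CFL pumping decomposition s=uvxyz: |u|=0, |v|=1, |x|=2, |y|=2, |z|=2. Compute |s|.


|s| = |u| + |v| + |x| + |y| + |z|
= 0 + 1 + 2 + 2 + 2
= 1 + 2 + 4
= 3 + 4
= 7

7


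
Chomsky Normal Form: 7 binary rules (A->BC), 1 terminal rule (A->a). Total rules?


CNF allows two rule forms:
  A -> BC (binary): 7 rules
  A -> a (terminal): 1 rule
Total = 7 + 1 = 8

8


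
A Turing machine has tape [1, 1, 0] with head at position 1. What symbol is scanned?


Tape: [1, 1, 0]
Positions: 0 1 2
Values:    1 1 0
Head at position 1
tape[1] = 1

1


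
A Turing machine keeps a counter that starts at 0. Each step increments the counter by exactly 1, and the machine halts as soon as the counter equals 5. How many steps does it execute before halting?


Counter starts at 0. Counting sequence:
  Step 1: counter = 1
  Step 2: counter = 2
  Step 3: counter = 3
  Step 4: counter = 4
  Step 5: counter = 5
Counter reached 5 -> halt
Total steps = 5

5


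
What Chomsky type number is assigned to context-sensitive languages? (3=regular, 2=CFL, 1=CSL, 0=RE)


Chomsky hierarchy levels:
  Type 3: Regular (DFA/NFA/regex)
  Type 2: Context-free (PDA)
  Type 1: Context-sensitive
  Type 0: Recursively enumerable (TM)
'context-sensitive' corresponds to Type 1

1


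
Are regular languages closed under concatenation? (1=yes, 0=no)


Regular languages are closed under:
- Union (DFA product construction)
- Intersection (DFA product construction)
- Complement (swap accept/reject states)
- Concatenation (NFA construction)
- Kleene star (NFA construction)
concatenation is in this list
Therefore: closed

1


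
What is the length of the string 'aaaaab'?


String: 'aaaaab'
Counting characters:
  'a' appears 5 time(s)
  'b' appears 1 time(s)
Total length = 5 + 1 = 6

6


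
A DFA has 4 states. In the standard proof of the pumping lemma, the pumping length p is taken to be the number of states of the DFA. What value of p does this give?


Pumping lemma for regular languages (standard proof):
Take p = |Q|, the number of DFA states.
Any string of length >= |Q| passes through |Q|+1 states while reading its first |Q| symbols,
so by pigeonhole some state repeats, giving the loop that can be pumped.
Here |Q| = 4
Therefore the proof uses p = 4

4


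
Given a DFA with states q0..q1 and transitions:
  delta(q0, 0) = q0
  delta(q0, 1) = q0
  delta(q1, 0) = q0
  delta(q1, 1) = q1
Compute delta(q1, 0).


Looking up transition function:
delta(q1, 0) in the table
Row: q1, Column: 0
Result: q0

q0


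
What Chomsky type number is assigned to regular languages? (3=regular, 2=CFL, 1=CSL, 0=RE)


Chomsky hierarchy levels:
  Type 3: Regular (DFA/NFA/regex)
  Type 2: Context-free (PDA)
  Type 1: Context-sensitive
  Type 0: Recursively enumerable (TM)
'regular' corresponds to Type 3

3


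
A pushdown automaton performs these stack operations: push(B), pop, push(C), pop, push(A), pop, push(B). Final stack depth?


Tracing stack operations:
  push(B) -> stack = [B], depth=1
  pop -> removed B, stack = [], depth=0
  push(C) -> stack = [C], depth=1
  pop -> removed C, stack = [], depth=0
  push(A) -> stack = [A], depth=1
  pop -> removed A, stack = [], depth=0
  push(B) -> stack = [B], depth=1
Final depth = 1

1


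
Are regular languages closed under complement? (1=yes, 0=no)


Regular languages are closed under all standard operations:
- Union: Yes (product construction)
- Intersection: Yes (product construction)
- Complement: Yes (swap accept/reject)
- Concatenation: Yes (NFA construction)
Operation: complement -> Closed

1


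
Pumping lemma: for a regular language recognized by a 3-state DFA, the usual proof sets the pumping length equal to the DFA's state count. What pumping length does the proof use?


Pumping lemma for regular languages (standard proof):
Take p = |Q|, the number of DFA states.
Any string of length >= |Q| passes through |Q|+1 states while reading its first |Q| symbols,
so by pigeonhole some state repeats, giving the loop that can be pumped.
Here |Q| = 3
Therefore the proof uses p = 3

3


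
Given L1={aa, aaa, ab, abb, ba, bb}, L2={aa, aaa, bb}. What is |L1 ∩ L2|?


L1 = {aa, aaa, ab, abb, ba, bb}
L2 = {aa, aaa, bb}
Checking each string in L1 against L2:
  'aa': in L2? Yes
  'aaa': in L2? Yes
  'ab': in L2? No
  'abb': in L2? No
  'ba': in L2? No
  'bb': in L2? Yes
Intersection = {aa, aaa, bb}
|L1 ∩ L2| = 3

3


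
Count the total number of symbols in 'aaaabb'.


String: 'aaaabb'
Counting characters:
  'a' appears 4 time(s)
  'b' appears 2 time(s)
Total length = 4 + 2 = 6

6


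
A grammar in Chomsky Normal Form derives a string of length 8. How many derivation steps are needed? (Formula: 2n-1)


Chomsky Normal Form derivation:
String length n = 8
Each step either:
  - Splits a nonterminal into two (n-1 such steps)
  - Converts a nonterminal to terminal (n such steps)
Total = (n-1) + n = 2n - 1
= 2(8) - 1
= 16 - 1
= 15

15


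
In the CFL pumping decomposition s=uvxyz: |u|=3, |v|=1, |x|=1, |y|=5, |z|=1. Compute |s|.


|s| = |u| + |v| + |x| + |y| + |z|
= 3 + 1 + 1 + 5 + 1
= 4 + 1 + 6
= 5 + 6
= 11

11


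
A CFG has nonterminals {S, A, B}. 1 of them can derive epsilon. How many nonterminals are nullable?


Nonterminals: {S, A, B}
A nonterminal is nullable if it can derive epsilon
Counting nullable nonterminals: 1
Total nullable = 1

1


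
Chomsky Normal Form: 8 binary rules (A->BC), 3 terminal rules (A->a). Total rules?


CNF allows two rule forms:
  A -> BC (binary): 8 rules
  A -> a (terminal): 3 rules
Total = 8 + 3 = 11

11


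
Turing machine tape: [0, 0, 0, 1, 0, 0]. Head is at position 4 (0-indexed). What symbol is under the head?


Tape: [0, 0, 0, 1, 0, 0]
Positions: 0 1 2 3 4 5
Values:    0 0 0 1 0 0
Head at position 4
tape[4] = 0

0


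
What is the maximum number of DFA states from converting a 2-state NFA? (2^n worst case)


NFA has 2 states
Subset construction: each DFA state = subset of NFA states
Maximum subsets = 2^2
2^2 = 4

4


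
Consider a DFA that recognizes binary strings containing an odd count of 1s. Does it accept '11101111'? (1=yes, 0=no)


DFA has 2 states: q_even (start, accept=no) and q_odd
Processing string '11101111' character by character:
  Position 0: read '1', 1-count=1 -> q_odd
  Position 1: read '1', 1-count=2 -> q_even
  Position 2: read '1', 1-count=3 -> q_odd
  Position 3: read '0', 1-count=3 -> q_odd (no change)
  Position 4: read '1', 1-count=4 -> q_even
  Position 5: read '1', 1-count=5 -> q_odd
  Position 6: read '1', 1-count=6 -> q_even
  Position 7: read '1', 1-count=7 -> q_odd
Final state: q_odd, total 1s = 7 (odd); the DFA requires an odd count -> accept

1


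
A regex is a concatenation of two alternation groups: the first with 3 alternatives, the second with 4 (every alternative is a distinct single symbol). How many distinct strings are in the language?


First group: 3 alternatives
Second group: 4 alternatives
Concatenation: each choice from group 1 pairs with each from group 2
Total = 3 x 4 = 12

12


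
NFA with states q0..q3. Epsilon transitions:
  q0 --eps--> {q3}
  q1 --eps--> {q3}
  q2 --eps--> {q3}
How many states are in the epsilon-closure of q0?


Starting from q0
Initialize closure = {q0}
Follow epsilon from q0 -> add q3
Final closure: {q0, q3}
Size = 2

2


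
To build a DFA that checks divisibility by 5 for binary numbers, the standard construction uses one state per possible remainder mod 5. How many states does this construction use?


Divisibility by 5 is tracked via the remainder mod 5: 0, 1, ..., 4
The construction assigns one state to each remainder
Number of remainders = 5

5


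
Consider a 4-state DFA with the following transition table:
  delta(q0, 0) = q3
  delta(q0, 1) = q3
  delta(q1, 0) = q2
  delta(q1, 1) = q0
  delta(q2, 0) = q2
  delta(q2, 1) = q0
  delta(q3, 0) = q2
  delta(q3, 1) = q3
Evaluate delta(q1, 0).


Looking up transition function:
delta(q1, 0) in the table
Row: q1, Column: 0
Result: q2

q2


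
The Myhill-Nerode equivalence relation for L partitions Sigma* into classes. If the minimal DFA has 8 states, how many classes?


Myhill-Nerode theorem:
Number of equivalence classes = number of states in minimal DFA
Minimal DFA states = 8
Therefore equivalence classes = 8

8


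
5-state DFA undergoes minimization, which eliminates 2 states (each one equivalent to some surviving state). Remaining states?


Original DFA: 5 states
Redundant states removed: 2
Minimized states = original - removed
= 5 - 2
= 3

3


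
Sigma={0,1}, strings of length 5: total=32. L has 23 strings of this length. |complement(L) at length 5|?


Alphabet: {0,1}
String length: 5
Total strings of length 5 = 2^5 = 32
Strings in L = 23
Complement = total - |L|
= 32 - 23
= 9

9


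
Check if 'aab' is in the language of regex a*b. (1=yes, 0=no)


Pattern: a*b
String: 'aab'
Pattern requires: zero or more 'a's followed by exactly one 'b'
Found 2 leading 'a's
Remaining: 'b'
Remaining is exactly 'b' -> match
Result: 1

1


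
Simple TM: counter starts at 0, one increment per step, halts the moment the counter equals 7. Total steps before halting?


Counter starts at 0. Counting sequence:
  Step 1: counter = 1
  Step 2: counter = 2
  Step 3: counter = 3
  Step 4: counter = 4
  Step 5: counter = 5
  Step 6: counter = 6
  Step 7: counter = 7
Counter reached 7 -> halt
Total steps = 7

7


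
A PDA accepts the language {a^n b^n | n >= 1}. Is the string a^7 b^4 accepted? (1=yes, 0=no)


Language requires equal numbers of a's and b's
PDA pushes for each 'a', pops for each 'b'
Number of a's = 7
Number of b's = 4
7 != 4 -> Reject

0


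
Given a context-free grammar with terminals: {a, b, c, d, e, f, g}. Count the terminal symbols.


Terminal symbols: a, b, c, d, e, f, g
Counting each: a (#1), b (#2), c (#3), d (#4), e (#5), f (#6), g (#7)
Total = 7

7


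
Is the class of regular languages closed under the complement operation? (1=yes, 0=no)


Regular languages are closed under:
- Union (DFA product construction)
- Intersection (DFA product construction)
- Complement (swap accept/reject states)
- Concatenation (NFA construction)
- Kleene star (NFA construction)
complement is in this list
Therefore: closed

1


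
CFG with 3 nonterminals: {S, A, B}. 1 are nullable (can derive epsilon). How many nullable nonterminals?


Nonterminals: {S, A, B}
A nonterminal is nullable if it can derive epsilon
Counting nullable nonterminals: 1
Total nullable = 1

1


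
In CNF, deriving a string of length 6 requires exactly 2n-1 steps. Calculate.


Chomsky Normal Form derivation:
String length n = 6
Each step either:
  - Splits a nonterminal into two (n-1 such steps)
  - Converts a nonterminal to terminal (n such steps)
Total = (n-1) + n = 2n - 1
= 2(6) - 1
= 12 - 1
= 11

11


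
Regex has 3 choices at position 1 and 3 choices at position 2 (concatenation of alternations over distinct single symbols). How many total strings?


First group: 3 alternatives
Second group: 3 alternatives
Concatenation: each choice from group 1 pairs with each from group 2
Total = 3 x 3 = 9

9


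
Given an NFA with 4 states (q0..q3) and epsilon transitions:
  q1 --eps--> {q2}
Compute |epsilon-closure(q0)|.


Starting from q0
Initialize closure = {q0}
q0 has no outgoing epsilon transitions -> nothing to add
Final closure: {q0}
Size = 1

1


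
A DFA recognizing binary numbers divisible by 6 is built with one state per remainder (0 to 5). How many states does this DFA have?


Divisibility by 6 is tracked via the remainder mod 6: 0, 1, ..., 5
The construction assigns one state to each remainder
Number of remainders = 6

6


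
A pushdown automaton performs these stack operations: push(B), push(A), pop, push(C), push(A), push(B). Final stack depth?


Tracing stack operations:
  push(B) -> stack = [B], depth=1
  push(A) -> stack = [B,A], depth=2
  pop -> removed A, stack = [B], depth=1
  push(C) -> stack = [B,C], depth=2
  push(A) -> stack = [B,C,A], depth=3
  push(B) -> stack = [B,C,A,B], depth=4
Final depth = 4

4


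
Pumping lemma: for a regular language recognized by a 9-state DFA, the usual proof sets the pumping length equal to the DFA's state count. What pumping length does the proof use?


Pumping lemma for regular languages (standard proof):
Take p = |Q|, the number of DFA states.
Any string of length >= |Q| passes through |Q|+1 states while reading its first |Q| symbols,
so by pigeonhole some state repeats, giving the loop that can be pumped.
Here |Q| = 9
Therefore the proof uses p = 9

9


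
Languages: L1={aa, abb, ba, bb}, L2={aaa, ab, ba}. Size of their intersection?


L1 = {aa, abb, ba, bb}
L2 = {aaa, ab, ba}
Checking each string in L1 against L2:
  'aa': in L2? No
  'abb': in L2? No
  'ba': in L2? Yes
  'bb': in L2? No
Intersection = {ba}
|L1 ∩ L2| = 1

1


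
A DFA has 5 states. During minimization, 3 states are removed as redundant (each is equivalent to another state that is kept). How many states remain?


Original DFA: 5 states
Redundant states removed: 3
Minimized states = original - removed
= 5 - 3
= 2

2


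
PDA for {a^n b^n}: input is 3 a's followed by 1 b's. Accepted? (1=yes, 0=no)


Language requires equal numbers of a's and b's
PDA pushes for each 'a', pops for each 'b'
Number of a's = 3
Number of b's = 1
3 != 1 -> Reject

0


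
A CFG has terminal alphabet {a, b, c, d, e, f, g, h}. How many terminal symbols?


Terminal symbols: a, b, c, d, e, f, g, h
Counting each: a (#1), b (#2), c (#3), d (#4), e (#5), f (#6), g (#7), h (#8)
Total = 8

8


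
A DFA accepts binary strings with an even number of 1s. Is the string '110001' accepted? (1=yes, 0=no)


DFA has 2 states: q_even (start, accept=yes) and q_odd
Processing string '110001' character by character:
  Position 0: read '1', 1-count=1 -> q_odd
  Position 1: read '1', 1-count=2 -> q_even
  Position 2: read '0', 1-count=2 -> q_even (no change)
  Position 3: read '0', 1-count=2 -> q_even (no change)
  Position 4: read '0', 1-count=2 -> q_even (no change)
  Position 5: read '1', 1-count=3 -> q_odd
Final state: q_odd, total 1s = 3 (odd); the DFA requires an even count -> reject

0


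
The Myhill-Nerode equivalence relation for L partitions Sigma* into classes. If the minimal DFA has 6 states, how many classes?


Myhill-Nerode theorem:
Number of equivalence classes = number of states in minimal DFA
Minimal DFA states = 6
Therefore equivalence classes = 6

6


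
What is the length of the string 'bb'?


String: 'bb'
Counting characters:
  'b' appears 2 time(s)
Total length = 0 + 2 = 2

2


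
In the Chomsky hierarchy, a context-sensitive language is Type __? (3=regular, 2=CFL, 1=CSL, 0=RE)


Chomsky hierarchy levels:
  Type 3: Regular (DFA/NFA/regex)
  Type 2: Context-free (PDA)
  Type 1: Context-sensitive
  Type 0: Recursively enumerable (TM)
'context-sensitive' corresponds to Type 1

1


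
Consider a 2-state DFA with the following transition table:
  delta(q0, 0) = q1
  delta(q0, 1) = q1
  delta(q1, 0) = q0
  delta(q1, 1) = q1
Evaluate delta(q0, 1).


Looking up transition function:
delta(q0, 1) in the table
Row: q0, Column: 1
Result: q1

q1


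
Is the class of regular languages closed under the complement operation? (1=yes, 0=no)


Regular languages are closed under:
- Union (DFA product construction)
- Intersection (DFA product construction)
- Complement (swap accept/reject states)
- Concatenation (NFA construction)
- Kleene star (NFA construction)
complement is in this list
Therefore: closed

1


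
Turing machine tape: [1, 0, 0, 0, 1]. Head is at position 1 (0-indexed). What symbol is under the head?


Tape: [1, 0, 0, 0, 1]
Positions: 0 1 2 3 4
Values:    1 0 0 0 1
Head at position 1
tape[1] = 0

0


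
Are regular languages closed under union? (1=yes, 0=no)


Regular languages are closed under all standard operations:
- Union: Yes (product construction)
- Intersection: Yes (product construction)
- Complement: Yes (swap accept/reject)
- Concatenation: Yes (NFA construction)
Operation: union -> Closed

1


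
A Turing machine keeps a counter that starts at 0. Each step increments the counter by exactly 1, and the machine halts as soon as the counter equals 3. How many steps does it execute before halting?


Counter starts at 0. Counting sequence:
  Step 1: counter = 1
  Step 2: counter = 2
  Step 3: counter = 3
Counter reached 3 -> halt
Total steps = 3

3


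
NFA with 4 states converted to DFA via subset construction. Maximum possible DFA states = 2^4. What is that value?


NFA has 4 states
Subset construction: each DFA state = subset of NFA states
Maximum subsets = 2^4
2^4 = 16

16


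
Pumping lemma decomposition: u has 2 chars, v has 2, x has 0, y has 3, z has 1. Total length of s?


|s| = |u| + |v| + |x| + |y| + |z|
= 2 + 2 + 0 + 3 + 1
= 4 + 0 + 4
= 4 + 4
= 8

8


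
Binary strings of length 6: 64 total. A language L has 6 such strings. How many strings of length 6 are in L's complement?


Alphabet: {0,1}
String length: 6
Total strings of length 6 = 2^6 = 64
Strings in L = 6
Complement = total - |L|
= 64 - 6
= 58

58


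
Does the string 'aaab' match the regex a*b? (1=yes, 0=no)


Pattern: a*b
String: 'aaab'
Pattern requires: zero or more 'a's followed by exactly one 'b'
Found 3 leading 'a's
Remaining: 'b'
Remaining is exactly 'b' -> match
Result: 1

1


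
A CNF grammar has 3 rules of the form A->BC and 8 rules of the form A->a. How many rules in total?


CNF allows two rule forms:
  A -> BC (binary): 3 rules
  A -> a (terminal): 8 rules
Total = 3 + 8 = 11

11


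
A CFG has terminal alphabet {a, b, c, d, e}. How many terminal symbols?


Terminal symbols: a, b, c, d, e
Counting each: a (#1), b (#2), c (#3), d (#4), e (#5)
Total = 5

5


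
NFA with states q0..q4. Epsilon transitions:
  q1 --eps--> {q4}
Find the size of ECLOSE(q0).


Starting from q0
Initialize closure = {q0}
q0 has no outgoing epsilon transitions -> nothing to add
Final closure: {q0}
Size = 1

1


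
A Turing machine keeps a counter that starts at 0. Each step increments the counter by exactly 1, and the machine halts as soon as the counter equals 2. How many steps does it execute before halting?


Counter starts at 0. Counting sequence:
  Step 1: counter = 1
  Step 2: counter = 2
Counter reached 2 -> halt
Total steps = 2

2


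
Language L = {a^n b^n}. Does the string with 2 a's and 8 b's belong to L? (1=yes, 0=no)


Language requires equal numbers of a's and b's
PDA pushes for each 'a', pops for each 'b'
Number of a's = 2
Number of b's = 8
2 != 8 -> Reject

0


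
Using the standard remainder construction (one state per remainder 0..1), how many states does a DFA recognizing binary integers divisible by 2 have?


Divisibility by 2 is tracked via the remainder mod 2: 0, 1, ..., 1
The construction assigns one state to each remainder
Number of remainders = 2

2


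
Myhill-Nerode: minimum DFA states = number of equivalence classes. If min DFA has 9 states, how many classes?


Myhill-Nerode theorem:
Number of equivalence classes = number of states in minimal DFA
Minimal DFA states = 9
Therefore equivalence classes = 9

9


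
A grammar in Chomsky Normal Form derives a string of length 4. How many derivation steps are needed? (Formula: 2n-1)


Chomsky Normal Form derivation:
String length n = 4
Each step either:
  - Splits a nonterminal into two (n-1 such steps)
  - Converts a nonterminal to terminal (n such steps)
Total = (n-1) + n = 2n - 1
= 2(4) - 1
= 8 - 1
= 7

7


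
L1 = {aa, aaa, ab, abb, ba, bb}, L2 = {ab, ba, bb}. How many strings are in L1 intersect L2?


L1 = {aa, aaa, ab, abb, ba, bb}
L2 = {ab, ba, bb}
Checking each string in L1 against L2:
  'aa': in L2? No
  'aaa': in L2? No
  'ab': in L2? Yes
  'abb': in L2? No
  'ba': in L2? Yes
  'bb': in L2? Yes
Intersection = {ab, ba, bb}
|L1 ∩ L2| = 3

3


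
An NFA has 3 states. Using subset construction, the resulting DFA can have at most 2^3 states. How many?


NFA has 3 states
Subset construction: each DFA state = subset of NFA states
Maximum subsets = 2^3
2^3 = 8

8


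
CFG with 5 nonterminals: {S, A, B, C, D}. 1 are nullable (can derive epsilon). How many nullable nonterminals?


Nonterminals: {S, A, B, C, D}
A nonterminal is nullable if it can derive epsilon
Counting nullable nonterminals: 1
Total nullable = 1

1


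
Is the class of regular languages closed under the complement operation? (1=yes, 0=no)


Regular languages are closed under:
- Union (DFA product construction)
- Intersection (DFA product construction)
- Complement (swap accept/reject states)
- Concatenation (NFA construction)
- Kleene star (NFA construction)
complement is in this list
Therefore: closed

1


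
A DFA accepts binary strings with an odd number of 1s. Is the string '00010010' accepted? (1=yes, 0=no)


DFA has 2 states: q_even (start, accept=no) and q_odd
Processing string '00010010' character by character:
  Position 0: read '0', 1-count=0 -> q_even (no change)
  Position 1: read '0', 1-count=0 -> q_even (no change)
  Position 2: read '0', 1-count=0 -> q_even (no change)
  Position 3: read '1', 1-count=1 -> q_odd
  Position 4: read '0', 1-count=1 -> q_odd (no change)
  Position 5: read '0', 1-count=1 -> q_odd (no change)
  Position 6: read '1', 1-count=2 -> q_even
  Position 7: read '0', 1-count=2 -> q_even (no change)
Final state: q_even, total 1s = 2 (even); the DFA requires an odd count -> reject

0


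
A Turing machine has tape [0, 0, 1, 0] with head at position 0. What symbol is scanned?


Tape: [0, 0, 1, 0]
Positions: 0 1 2 3
Values:    0 0 1 0
Head at position 0
tape[0] = 0

0


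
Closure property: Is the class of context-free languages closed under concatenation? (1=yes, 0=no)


CFL closure properties:
  Closed under: union, concatenation, Kleene star
  NOT closed under: intersection, complement
Operation 'concatenation' is in closed list -> Yes (closed)

1


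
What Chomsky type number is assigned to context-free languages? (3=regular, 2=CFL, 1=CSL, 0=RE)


Chomsky hierarchy levels:
  Type 3: Regular (DFA/NFA/regex)
  Type 2: Context-free (PDA)
  Type 1: Context-sensitive
  Type 0: Recursively enumerable (TM)
'context-free' corresponds to Type 2

2


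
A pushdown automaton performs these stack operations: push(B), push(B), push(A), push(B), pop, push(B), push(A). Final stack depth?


Tracing stack operations:
  push(B) -> stack = [B], depth=1
  push(B) -> stack = [B,B], depth=2
  push(A) -> stack = [B,B,A], depth=3
  push(B) -> stack = [B,B,A,B], depth=4
  pop -> removed B, stack = [B,B,A], depth=3
  push(B) -> stack = [B,B,A,B], depth=4
  push(A) -> stack = [B,B,A,B,A], depth=5
Final depth = 5

5


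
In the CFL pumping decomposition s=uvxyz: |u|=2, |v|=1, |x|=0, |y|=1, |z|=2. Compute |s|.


|s| = |u| + |v| + |x| + |y| + |z|
= 2 + 1 + 0 + 1 + 2
= 3 + 0 + 3
= 3 + 3
= 6

6


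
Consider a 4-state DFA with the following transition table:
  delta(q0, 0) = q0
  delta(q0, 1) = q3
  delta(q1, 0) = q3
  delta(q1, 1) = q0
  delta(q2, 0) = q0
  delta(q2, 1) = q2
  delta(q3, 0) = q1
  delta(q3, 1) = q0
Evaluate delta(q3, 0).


Looking up transition function:
delta(q3, 0) in the table
Row: q3, Column: 0
Result: q1

q1


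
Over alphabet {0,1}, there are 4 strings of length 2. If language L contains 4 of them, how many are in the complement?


Alphabet: {0,1}
String length: 2
Total strings of length 2 = 2^2 = 4
Strings in L = 4
Complement = total - |L|
= 4 - 4
= 0

0


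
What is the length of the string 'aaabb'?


String: 'aaabb'
Counting characters:
  'a' appears 3 time(s)
  'b' appears 2 time(s)
Total length = 3 + 2 = 5

5


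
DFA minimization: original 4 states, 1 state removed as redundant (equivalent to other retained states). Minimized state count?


Original DFA: 4 states
Redundant states removed: 1
Minimized states = original - removed
= 4 - 1
= 3

3


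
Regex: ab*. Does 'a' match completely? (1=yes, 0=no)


Pattern: ab*
String: 'a'
Pattern requires: exactly one 'a' followed by zero or more 'b's
First char is 'a' -> OK
Rest '': all b's? Yes
Result: 1

1


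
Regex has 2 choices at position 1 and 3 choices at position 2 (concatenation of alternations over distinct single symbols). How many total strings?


First group: 2 alternatives
Second group: 3 alternatives
Concatenation: each choice from group 1 pairs with each from group 2
Total = 2 x 3 = 6

6


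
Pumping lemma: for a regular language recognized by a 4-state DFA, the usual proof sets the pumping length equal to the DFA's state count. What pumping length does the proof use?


Pumping lemma for regular languages (standard proof):
Take p = |Q|, the number of DFA states.
Any string of length >= |Q| passes through |Q|+1 states while reading its first |Q| symbols,
so by pigeonhole some state repeats, giving the loop that can be pumped.
Here |Q| = 4
Therefore the proof uses p = 4

4


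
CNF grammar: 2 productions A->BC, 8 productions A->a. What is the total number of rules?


CNF allows two rule forms:
  A -> BC (binary): 2 rules
  A -> a (terminal): 8 rules
Total = 2 + 8 = 10

10


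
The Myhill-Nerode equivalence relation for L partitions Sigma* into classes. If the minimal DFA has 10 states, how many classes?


Myhill-Nerode theorem:
Number of equivalence classes = number of states in minimal DFA
Minimal DFA states = 10
Therefore equivalence classes = 10

10


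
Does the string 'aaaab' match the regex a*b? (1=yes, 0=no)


Pattern: a*b
String: 'aaaab'
Pattern requires: zero or more 'a's followed by exactly one 'b'
Found 4 leading 'a's
Remaining: 'b'
Remaining is exactly 'b' -> match
Result: 1

1


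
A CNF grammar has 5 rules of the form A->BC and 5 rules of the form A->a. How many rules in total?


CNF allows two rule forms:
  A -> BC (binary): 5 rules
  A -> a (terminal): 5 rules
Total = 5 + 5 = 10

10


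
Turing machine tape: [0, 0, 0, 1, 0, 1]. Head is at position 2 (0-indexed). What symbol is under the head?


Tape: [0, 0, 0, 1, 0, 1]
Positions: 0 1 2 3 4 5
Values:    0 0 0 1 0 1
Head at position 2
tape[2] = 0

0


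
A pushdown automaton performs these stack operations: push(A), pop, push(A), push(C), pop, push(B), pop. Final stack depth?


Tracing stack operations:
  push(A) -> stack = [A], depth=1
  pop -> removed A, stack = [], depth=0
  push(A) -> stack = [A], depth=1
  push(C) -> stack = [A,C], depth=2
  pop -> removed C, stack = [A], depth=1
  push(B) -> stack = [A,B], depth=2
  pop -> removed B, stack = [A], depth=1
Final depth = 1

1


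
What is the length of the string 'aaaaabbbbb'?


String: 'aaaaabbbbb'
Counting characters:
  'a' appears 5 time(s)
  'b' appears 5 time(s)
Total length = 5 + 5 = 10

10


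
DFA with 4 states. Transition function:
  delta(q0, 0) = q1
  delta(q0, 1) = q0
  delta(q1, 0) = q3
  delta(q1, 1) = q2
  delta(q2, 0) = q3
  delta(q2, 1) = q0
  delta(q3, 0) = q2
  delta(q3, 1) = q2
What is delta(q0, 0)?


Looking up transition function:
delta(q0, 0) in the table
Row: q0, Column: 0
Result: q1

q1


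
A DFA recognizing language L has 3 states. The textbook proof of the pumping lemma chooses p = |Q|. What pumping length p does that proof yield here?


Pumping lemma for regular languages (standard proof):
Take p = |Q|, the number of DFA states.
Any string of length >= |Q| passes through |Q|+1 states while reading its first |Q| symbols,
so by pigeonhole some state repeats, giving the loop that can be pumped.
Here |Q| = 3
Therefore the proof uses p = 3

3


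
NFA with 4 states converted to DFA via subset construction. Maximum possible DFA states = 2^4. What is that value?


NFA has 4 states
Subset construction: each DFA state = subset of NFA states
Maximum subsets = 2^4
2^4 = 16

16


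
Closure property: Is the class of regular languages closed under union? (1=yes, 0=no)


Regular languages are closed under all standard operations:
- Union: Yes (product construction)
- Intersection: Yes (product construction)
- Complement: Yes (swap accept/reject)
- Concatenation: Yes (NFA construction)
Operation: union -> Closed

1


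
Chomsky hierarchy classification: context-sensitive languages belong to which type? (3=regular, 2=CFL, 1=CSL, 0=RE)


Chomsky hierarchy levels:
  Type 3: Regular (DFA/NFA/regex)
  Type 2: Context-free (PDA)
  Type 1: Context-sensitive
  Type 0: Recursively enumerable (TM)
'context-sensitive' corresponds to Type 1

1


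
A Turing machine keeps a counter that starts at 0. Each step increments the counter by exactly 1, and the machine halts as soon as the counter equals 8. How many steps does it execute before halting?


Counter starts at 0. Counting sequence:
  Step 1: counter = 1
  Step 2: counter = 2
  Step 3: counter = 3
  Step 4: counter = 4
  Step 5: counter = 5
  Step 6: counter = 6
  Step 7: counter = 7
  Step 8: counter = 8
Counter reached 8 -> halt
Total steps = 8

8


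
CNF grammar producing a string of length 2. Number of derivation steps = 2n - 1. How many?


Chomsky Normal Form derivation:
String length n = 2
Each step either:
  - Splits a nonterminal into two (n-1 such steps)
  - Converts a nonterminal to terminal (n such steps)
Total = (n-1) + n = 2n - 1
= 2(2) - 1
= 4 - 1
= 3

3


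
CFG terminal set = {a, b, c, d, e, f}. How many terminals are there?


Terminal symbols: a, b, c, d, e, f
Counting each: a (#1), b (#2), c (#3), d (#4), e (#5), f (#6)
Total = 6

6


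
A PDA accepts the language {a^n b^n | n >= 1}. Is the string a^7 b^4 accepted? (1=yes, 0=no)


Language requires equal numbers of a's and b's
PDA pushes for each 'a', pops for each 'b'
Number of a's = 7
Number of b's = 4
7 != 4 -> Reject

0


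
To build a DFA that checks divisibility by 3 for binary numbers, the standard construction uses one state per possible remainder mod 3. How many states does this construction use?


Divisibility by 3 is tracked via the remainder mod 3: 0, 1, ..., 2
The construction assigns one state to each remainder
Number of remainders = 3

3


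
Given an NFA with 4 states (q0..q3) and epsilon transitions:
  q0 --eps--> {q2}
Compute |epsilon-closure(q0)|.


Starting from q0
Initialize closure = {q0}
Follow epsilon from q0 -> add q2
Final closure: {q0, q2}
Size = 2

2


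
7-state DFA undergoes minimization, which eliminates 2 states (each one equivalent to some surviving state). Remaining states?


Original DFA: 7 states
Redundant states removed: 2
Minimized states = original - removed
= 7 - 2
= 5

5


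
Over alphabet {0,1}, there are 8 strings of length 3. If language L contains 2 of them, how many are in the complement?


Alphabet: {0,1}
String length: 3
Total strings of length 3 = 2^3 = 8
Strings in L = 2
Complement = total - |L|
= 8 - 2
= 6

6


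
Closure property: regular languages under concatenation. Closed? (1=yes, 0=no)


Regular languages are closed under:
- Union (DFA product construction)
- Intersection (DFA product construction)
- Complement (swap accept/reject states)
- Concatenation (NFA construction)
- Kleene star (NFA construction)
concatenation is in this list
Therefore: closed

1


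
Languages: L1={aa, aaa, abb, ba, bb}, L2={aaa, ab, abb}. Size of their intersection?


L1 = {aa, aaa, abb, ba, bb}
L2 = {aaa, ab, abb}
Checking each string in L1 against L2:
  'aa': in L2? No
  'aaa': in L2? Yes
  'abb': in L2? Yes
  'ba': in L2? No
  'bb': in L2? No
Intersection = {aaa, abb}
|L1 ∩ L2| = 2

2


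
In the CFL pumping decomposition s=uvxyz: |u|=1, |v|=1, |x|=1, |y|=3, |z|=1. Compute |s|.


|s| = |u| + |v| + |x| + |y| + |z|
= 1 + 1 + 1 + 3 + 1
= 2 + 1 + 4
= 3 + 4
= 7

7


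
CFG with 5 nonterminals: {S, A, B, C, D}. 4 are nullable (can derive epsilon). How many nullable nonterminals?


Nonterminals: {S, A, B, C, D}
A nonterminal is nullable if it can derive epsilon
Counting nullable nonterminals: 4
Total nullable = 4

4


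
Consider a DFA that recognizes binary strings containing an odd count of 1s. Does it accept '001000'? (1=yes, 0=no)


DFA has 2 states: q_even (start, accept=no) and q_odd
Processing string '001000' character by character:
  Position 0: read '0', 1-count=0 -> q_even (no change)
  Position 1: read '0', 1-count=0 -> q_even (no change)
  Position 2: read '1', 1-count=1 -> q_odd
  Position 3: read '0', 1-count=1 -> q_odd (no change)
  Position 4: read '0', 1-count=1 -> q_odd (no change)
  Position 5: read '0', 1-count=1 -> q_odd (no change)
Final state: q_odd, total 1s = 1 (odd); the DFA requires an odd count -> accept

1


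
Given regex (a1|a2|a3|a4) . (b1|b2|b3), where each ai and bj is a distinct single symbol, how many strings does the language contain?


First group: 4 alternatives
Second group: 3 alternatives
Concatenation: each choice from group 1 pairs with each from group 2
Total = 4 x 3 = 12

12


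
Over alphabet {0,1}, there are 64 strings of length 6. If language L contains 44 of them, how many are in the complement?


Alphabet: {0,1}
String length: 6
Total strings of length 6 = 2^6 = 64
Strings in L = 44
Complement = total - |L|
= 64 - 44
= 20

20


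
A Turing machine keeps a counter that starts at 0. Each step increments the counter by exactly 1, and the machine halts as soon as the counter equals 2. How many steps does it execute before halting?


Counter starts at 0. Counting sequence:
  Step 1: counter = 1
  Step 2: counter = 2
Counter reached 2 -> halt
Total steps = 2

2


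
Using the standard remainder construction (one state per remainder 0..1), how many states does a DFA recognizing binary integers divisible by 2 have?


Divisibility by 2 is tracked via the remainder mod 2: 0, 1, ..., 1
The construction assigns one state to each remainder
Number of remainders = 2

2


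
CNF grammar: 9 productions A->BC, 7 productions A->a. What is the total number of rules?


CNF allows two rule forms:
  A -> BC (binary): 9 rules
  A -> a (terminal): 7 rules
Total = 9 + 7 = 16

16
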